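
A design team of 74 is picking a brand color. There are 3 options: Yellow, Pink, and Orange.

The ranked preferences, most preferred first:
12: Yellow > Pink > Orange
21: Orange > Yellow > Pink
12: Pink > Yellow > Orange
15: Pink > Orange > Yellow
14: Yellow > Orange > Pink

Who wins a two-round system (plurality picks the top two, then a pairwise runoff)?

Yellow

Round 1 first-place votes: Yellow 26, Pink 27, Orange 21. Pink and Yellow advance.
Runoff: Pink is ranked above Yellow on 27 ballots, Yellow above Pink on 47.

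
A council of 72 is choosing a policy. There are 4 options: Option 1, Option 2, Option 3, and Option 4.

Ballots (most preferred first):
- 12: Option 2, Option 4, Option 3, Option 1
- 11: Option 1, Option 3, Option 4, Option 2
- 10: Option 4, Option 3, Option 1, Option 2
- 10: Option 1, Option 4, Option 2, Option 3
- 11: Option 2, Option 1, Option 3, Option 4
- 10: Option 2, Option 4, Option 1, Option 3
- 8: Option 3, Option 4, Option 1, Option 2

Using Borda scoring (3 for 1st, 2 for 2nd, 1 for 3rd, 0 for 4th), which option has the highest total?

Option 1: 12×0 + 11×3 + 10×1 + 10×3 + 11×2 + 10×1 + 8×1 = 113
Option 2: 12×3 + 11×0 + 10×0 + 10×1 + 11×3 + 10×3 + 8×0 = 109
Option 3: 12×1 + 11×2 + 10×2 + 10×0 + 11×1 + 10×0 + 8×3 = 89
Option 4: 12×2 + 11×1 + 10×3 + 10×2 + 11×0 + 10×2 + 8×2 = 121

Option 4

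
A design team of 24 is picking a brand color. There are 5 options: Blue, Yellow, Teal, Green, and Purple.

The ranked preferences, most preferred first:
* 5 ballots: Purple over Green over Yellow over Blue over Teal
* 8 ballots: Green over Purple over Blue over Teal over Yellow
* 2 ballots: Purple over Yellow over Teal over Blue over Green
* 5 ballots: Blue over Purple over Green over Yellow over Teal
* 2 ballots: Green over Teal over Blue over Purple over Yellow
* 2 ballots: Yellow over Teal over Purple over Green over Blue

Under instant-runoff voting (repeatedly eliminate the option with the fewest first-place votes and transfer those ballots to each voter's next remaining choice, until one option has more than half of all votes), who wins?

Round 1: Blue 5, Yellow 2, Teal 0, Green 10, Purple 7. Teal eliminated.
Round 2: Blue 5, Yellow 2, Green 10, Purple 7. Yellow eliminated.
Round 3: Blue 5, Green 10, Purple 9. Blue eliminated.
Round 4: Green 10, Purple 14. Purple has a majority (≥13).

Purple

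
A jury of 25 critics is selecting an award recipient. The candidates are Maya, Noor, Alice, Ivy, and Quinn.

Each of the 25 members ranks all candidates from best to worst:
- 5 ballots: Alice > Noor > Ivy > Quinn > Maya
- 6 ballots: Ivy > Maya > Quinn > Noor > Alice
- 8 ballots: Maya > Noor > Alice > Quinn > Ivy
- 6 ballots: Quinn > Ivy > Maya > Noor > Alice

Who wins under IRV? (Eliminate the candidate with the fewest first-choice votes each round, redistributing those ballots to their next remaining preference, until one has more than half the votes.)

Ivy

Round 1: Maya 8, Noor 0, Alice 5, Ivy 6, Quinn 6. Noor eliminated.
Round 2: Maya 8, Alice 5, Ivy 6, Quinn 6. Alice eliminated.
Round 3: Maya 8, Ivy 11, Quinn 6. Quinn eliminated.
Round 4: Maya 8, Ivy 17. Ivy has a majority (≥13).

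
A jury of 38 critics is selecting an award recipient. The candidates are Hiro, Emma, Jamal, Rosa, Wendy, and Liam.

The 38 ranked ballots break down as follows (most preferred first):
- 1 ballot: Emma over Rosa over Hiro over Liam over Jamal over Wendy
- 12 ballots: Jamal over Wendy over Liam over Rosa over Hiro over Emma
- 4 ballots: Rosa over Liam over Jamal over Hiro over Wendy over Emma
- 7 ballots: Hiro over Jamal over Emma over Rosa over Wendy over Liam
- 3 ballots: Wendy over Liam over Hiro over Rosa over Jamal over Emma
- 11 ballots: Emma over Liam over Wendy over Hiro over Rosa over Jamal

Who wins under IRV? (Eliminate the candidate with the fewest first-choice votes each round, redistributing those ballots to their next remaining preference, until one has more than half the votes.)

Jamal

Round 1: Hiro 7, Emma 12, Jamal 12, Rosa 4, Wendy 3, Liam 0. Liam eliminated.
Round 2: Hiro 7, Emma 12, Jamal 12, Rosa 4, Wendy 3. Wendy eliminated.
Round 3: Hiro 10, Emma 12, Jamal 12, Rosa 4. Rosa eliminated.
Round 4: Hiro 10, Emma 12, Jamal 16. Hiro eliminated.
Round 5: Emma 12, Jamal 26. Jamal has a majority (≥20).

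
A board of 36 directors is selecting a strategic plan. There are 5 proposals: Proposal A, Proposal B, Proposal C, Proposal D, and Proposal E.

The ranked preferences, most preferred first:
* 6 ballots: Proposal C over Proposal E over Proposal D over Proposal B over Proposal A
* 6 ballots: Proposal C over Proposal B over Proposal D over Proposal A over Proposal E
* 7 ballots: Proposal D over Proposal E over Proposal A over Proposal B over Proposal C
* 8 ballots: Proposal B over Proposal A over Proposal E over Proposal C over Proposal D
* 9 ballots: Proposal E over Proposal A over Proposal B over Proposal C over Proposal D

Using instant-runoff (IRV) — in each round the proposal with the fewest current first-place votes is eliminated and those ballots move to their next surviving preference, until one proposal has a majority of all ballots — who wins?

Round 1: Proposal A 0, Proposal B 8, Proposal C 12, Proposal D 7, Proposal E 9. Proposal A eliminated.
Round 2: Proposal B 8, Proposal C 12, Proposal D 7, Proposal E 9. Proposal D eliminated.
Round 3: Proposal B 8, Proposal C 12, Proposal E 16. Proposal B eliminated.
Round 4: Proposal C 12, Proposal E 24. Proposal E has a majority (≥19).

Proposal E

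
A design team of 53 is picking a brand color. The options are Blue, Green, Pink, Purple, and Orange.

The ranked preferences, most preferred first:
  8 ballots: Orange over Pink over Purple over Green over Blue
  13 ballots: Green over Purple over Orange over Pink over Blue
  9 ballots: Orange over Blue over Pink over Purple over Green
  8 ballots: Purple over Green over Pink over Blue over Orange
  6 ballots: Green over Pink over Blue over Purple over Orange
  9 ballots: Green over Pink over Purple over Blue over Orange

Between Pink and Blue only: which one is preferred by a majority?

Pink

Pink is ranked above Blue on 44 ballots; Blue above Pink on 9.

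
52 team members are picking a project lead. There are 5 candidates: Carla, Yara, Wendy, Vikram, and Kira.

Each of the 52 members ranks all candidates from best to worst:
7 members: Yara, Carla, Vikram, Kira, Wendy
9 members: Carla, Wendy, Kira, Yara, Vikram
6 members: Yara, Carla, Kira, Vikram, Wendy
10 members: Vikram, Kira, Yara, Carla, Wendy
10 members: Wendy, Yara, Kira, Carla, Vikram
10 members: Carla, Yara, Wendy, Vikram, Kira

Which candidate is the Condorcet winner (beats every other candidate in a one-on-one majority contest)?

Yara

Yara vs Carla: 33–19
Yara vs Wendy: 33–19
Yara vs Vikram: 42–10
Yara vs Kira: 33–19
Yara beats every other candidate.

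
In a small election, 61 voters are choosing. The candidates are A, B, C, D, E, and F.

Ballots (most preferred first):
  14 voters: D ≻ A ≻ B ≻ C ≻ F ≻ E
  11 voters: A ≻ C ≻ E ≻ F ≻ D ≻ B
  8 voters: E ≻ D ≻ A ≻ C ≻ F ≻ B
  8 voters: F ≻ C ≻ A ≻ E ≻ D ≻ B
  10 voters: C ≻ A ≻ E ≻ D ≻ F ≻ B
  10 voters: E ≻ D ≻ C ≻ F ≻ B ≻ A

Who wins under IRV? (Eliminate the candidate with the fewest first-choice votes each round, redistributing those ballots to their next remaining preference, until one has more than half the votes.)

C

Round 1: A 11, B 0, C 10, D 14, E 18, F 8. B eliminated.
Round 2: A 11, C 10, D 14, E 18, F 8. F eliminated.
Round 3: A 11, C 18, D 14, E 18. A eliminated.
Round 4: C 29, D 14, E 18. D eliminated.
Round 5: C 43, E 18. C has a majority (≥31).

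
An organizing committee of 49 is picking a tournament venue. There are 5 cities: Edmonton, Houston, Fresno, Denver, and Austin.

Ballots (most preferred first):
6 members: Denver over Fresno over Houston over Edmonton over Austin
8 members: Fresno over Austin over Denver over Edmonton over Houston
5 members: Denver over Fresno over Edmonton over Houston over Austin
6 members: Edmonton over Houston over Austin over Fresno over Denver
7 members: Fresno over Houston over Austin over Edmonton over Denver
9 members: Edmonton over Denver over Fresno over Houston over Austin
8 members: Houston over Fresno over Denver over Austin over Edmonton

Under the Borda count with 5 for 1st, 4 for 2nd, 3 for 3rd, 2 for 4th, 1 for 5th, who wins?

Edmonton: 6×2 + 8×2 + 5×3 + 6×5 + 7×2 + 9×5 + 8×1 = 140
Houston: 6×3 + 8×1 + 5×2 + 6×4 + 7×4 + 9×2 + 8×5 = 146
Fresno: 6×4 + 8×5 + 5×4 + 6×2 + 7×5 + 9×3 + 8×4 = 190
Denver: 6×5 + 8×3 + 5×5 + 6×1 + 7×1 + 9×4 + 8×3 = 152
Austin: 6×1 + 8×4 + 5×1 + 6×3 + 7×3 + 9×1 + 8×2 = 107

Fresno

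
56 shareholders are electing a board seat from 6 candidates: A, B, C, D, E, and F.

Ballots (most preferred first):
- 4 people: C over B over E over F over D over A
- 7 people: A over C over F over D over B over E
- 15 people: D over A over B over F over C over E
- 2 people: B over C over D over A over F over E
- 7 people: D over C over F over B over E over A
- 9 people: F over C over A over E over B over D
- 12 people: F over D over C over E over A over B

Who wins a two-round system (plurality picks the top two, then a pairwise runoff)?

F

Round 1 first-place votes: A 7, B 2, C 4, D 22, E 0, F 21. D and F advance.
Runoff: D is ranked above F on 24 ballots, F above D on 32.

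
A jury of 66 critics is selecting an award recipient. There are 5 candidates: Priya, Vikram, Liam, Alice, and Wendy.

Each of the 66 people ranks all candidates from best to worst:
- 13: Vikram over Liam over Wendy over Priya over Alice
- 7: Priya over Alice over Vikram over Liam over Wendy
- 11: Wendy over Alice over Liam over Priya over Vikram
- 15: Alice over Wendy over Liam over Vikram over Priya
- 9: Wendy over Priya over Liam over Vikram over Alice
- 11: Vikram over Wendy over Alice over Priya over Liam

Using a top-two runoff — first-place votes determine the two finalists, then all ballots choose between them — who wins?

Round 1 first-place votes: Priya 7, Vikram 24, Liam 0, Alice 15, Wendy 20. Vikram and Wendy advance.
Runoff: Vikram is ranked above Wendy on 31 ballots, Wendy above Vikram on 35.

Wendy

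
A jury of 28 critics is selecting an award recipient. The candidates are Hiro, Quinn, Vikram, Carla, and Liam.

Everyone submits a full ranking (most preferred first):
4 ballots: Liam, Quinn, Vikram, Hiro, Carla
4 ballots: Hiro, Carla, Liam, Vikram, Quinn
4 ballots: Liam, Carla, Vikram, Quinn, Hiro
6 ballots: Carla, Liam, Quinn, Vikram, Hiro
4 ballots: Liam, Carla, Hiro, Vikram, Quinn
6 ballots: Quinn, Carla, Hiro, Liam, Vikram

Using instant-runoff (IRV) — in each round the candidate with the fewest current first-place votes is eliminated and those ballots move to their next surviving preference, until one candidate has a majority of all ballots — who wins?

Round 1: Hiro 4, Quinn 6, Vikram 0, Carla 6, Liam 12. Vikram eliminated.
Round 2: Hiro 4, Quinn 6, Carla 6, Liam 12. Hiro eliminated.
Round 3: Quinn 6, Carla 10, Liam 12. Quinn eliminated.
Round 4: Carla 16, Liam 12. Carla has a majority (≥15).

Carla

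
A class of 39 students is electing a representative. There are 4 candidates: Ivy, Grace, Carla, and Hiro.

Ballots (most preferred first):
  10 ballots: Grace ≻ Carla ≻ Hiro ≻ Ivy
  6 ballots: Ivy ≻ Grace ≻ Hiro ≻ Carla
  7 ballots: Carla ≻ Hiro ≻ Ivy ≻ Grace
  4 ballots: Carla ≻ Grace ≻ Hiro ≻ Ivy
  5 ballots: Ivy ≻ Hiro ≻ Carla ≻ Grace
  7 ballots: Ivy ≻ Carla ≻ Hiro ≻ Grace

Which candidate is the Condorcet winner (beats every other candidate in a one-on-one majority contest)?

Carla vs Ivy: 21–18
Carla vs Grace: 23–16
Carla vs Hiro: 28–11
Carla beats every other candidate.

Carla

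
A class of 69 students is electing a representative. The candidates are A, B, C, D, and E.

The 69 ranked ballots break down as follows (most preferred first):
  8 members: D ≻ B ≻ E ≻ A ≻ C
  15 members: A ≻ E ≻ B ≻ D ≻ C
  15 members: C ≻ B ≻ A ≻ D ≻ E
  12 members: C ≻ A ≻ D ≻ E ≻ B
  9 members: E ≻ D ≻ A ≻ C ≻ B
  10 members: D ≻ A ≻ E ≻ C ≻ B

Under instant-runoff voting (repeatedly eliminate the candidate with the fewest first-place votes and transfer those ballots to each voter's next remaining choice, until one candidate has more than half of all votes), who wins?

D

Round 1: A 15, B 0, C 27, D 18, E 9. B eliminated.
Round 2: A 15, C 27, D 18, E 9. E eliminated.
Round 3: A 15, C 27, D 27. A eliminated.
Round 4: C 27, D 42. D has a majority (≥35).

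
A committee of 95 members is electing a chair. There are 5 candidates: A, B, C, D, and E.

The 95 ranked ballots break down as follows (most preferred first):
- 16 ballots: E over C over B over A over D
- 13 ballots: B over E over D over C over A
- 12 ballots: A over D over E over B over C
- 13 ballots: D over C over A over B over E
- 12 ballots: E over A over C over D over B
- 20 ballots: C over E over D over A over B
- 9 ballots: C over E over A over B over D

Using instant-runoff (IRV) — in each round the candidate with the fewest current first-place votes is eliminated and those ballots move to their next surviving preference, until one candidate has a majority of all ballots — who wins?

E

Round 1: A 12, B 13, C 29, D 13, E 28. A eliminated.
Round 2: B 13, C 29, D 25, E 28. B eliminated.
Round 3: C 29, D 25, E 41. D eliminated.
Round 4: C 42, E 53. E has a majority (≥48).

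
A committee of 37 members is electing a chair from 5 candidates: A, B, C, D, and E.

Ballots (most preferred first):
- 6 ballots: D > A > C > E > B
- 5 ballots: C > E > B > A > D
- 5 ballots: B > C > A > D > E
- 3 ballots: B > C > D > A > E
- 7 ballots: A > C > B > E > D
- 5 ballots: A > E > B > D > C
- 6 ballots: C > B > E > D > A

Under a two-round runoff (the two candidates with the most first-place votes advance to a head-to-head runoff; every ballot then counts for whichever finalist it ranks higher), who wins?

Round 1 first-place votes: A 12, B 8, C 11, D 6, E 0. A and C advance.
Runoff: A is ranked above C on 18 ballots, C above A on 19.

C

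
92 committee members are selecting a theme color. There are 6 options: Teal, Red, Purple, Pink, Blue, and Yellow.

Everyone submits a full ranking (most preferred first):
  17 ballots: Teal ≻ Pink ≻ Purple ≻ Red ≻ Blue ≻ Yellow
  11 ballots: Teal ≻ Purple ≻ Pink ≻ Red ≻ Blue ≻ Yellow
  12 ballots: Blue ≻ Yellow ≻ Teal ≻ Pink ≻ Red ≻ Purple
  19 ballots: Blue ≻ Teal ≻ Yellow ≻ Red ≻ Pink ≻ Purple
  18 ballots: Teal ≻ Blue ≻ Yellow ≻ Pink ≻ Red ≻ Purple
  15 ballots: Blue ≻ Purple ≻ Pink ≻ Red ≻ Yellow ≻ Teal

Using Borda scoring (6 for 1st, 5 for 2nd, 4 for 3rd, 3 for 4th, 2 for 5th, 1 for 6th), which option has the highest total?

Teal

Teal: 17×6 + 11×6 + 12×4 + 19×5 + 18×6 + 15×1 = 434
Red: 17×3 + 11×3 + 12×2 + 19×3 + 18×2 + 15×3 = 246
Purple: 17×4 + 11×5 + 12×1 + 19×1 + 18×1 + 15×5 = 247
Pink: 17×5 + 11×4 + 12×3 + 19×2 + 18×3 + 15×4 = 317
Blue: 17×2 + 11×2 + 12×6 + 19×6 + 18×5 + 15×6 = 422
Yellow: 17×1 + 11×1 + 12×5 + 19×4 + 18×4 + 15×2 = 266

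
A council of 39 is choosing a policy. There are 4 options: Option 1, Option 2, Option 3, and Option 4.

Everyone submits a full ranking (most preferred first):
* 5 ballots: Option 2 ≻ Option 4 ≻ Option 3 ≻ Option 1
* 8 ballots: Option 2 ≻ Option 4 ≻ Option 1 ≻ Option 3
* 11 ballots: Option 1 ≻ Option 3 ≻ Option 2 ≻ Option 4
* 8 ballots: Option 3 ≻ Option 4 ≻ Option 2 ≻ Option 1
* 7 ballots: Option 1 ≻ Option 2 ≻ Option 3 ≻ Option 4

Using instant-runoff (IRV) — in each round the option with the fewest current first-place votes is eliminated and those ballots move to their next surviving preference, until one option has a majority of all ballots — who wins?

Option 2

Round 1: Option 1 18, Option 2 13, Option 3 8, Option 4 0. Option 4 eliminated.
Round 2: Option 1 18, Option 2 13, Option 3 8. Option 3 eliminated.
Round 3: Option 1 18, Option 2 21. Option 2 has a majority (≥20).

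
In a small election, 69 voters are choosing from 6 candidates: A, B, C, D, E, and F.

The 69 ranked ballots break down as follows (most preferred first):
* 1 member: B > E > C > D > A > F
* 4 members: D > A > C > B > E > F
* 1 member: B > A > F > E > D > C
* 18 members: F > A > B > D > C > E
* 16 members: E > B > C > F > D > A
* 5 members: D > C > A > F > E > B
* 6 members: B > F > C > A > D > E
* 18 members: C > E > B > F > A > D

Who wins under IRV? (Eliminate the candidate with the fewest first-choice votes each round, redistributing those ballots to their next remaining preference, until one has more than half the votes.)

C

Round 1: A 0, B 8, C 18, D 9, E 16, F 18. A eliminated.
Round 2: B 8, C 18, D 9, E 16, F 18. B eliminated.
Round 3: C 18, D 9, E 17, F 25. D eliminated.
Round 4: C 27, E 17, F 25. E eliminated.
Round 5: C 44, F 25. C has a majority (≥35).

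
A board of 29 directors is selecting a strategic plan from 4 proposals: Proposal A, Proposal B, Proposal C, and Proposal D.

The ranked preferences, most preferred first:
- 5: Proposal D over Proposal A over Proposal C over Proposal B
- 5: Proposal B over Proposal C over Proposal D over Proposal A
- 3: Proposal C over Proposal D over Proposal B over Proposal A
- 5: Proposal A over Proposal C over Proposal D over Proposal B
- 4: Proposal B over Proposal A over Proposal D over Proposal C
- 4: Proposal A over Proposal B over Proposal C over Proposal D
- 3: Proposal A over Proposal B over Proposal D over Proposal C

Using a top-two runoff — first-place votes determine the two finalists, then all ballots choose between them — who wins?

Proposal A

Round 1 first-place votes: Proposal A 12, Proposal B 9, Proposal C 3, Proposal D 5. Proposal A and Proposal B advance.
Runoff: Proposal A is ranked above Proposal B on 17 ballots, Proposal B above Proposal A on 12.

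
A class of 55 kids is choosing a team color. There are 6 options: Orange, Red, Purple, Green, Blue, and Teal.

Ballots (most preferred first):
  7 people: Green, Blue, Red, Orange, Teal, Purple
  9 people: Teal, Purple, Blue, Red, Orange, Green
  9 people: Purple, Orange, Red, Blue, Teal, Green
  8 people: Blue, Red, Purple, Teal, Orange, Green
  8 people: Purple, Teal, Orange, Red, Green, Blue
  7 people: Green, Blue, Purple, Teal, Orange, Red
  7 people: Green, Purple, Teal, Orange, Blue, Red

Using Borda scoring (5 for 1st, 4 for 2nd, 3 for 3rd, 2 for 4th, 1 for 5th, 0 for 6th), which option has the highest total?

Purple

Orange: 7×2 + 9×1 + 9×4 + 8×1 + 8×3 + 7×1 + 7×2 = 112
Red: 7×3 + 9×2 + 9×3 + 8×4 + 8×2 + 7×0 + 7×0 = 114
Purple: 7×0 + 9×4 + 9×5 + 8×3 + 8×5 + 7×3 + 7×4 = 194
Green: 7×5 + 9×0 + 9×0 + 8×0 + 8×1 + 7×5 + 7×5 = 113
Blue: 7×4 + 9×3 + 9×2 + 8×5 + 8×0 + 7×4 + 7×1 = 148
Teal: 7×1 + 9×5 + 9×1 + 8×2 + 8×4 + 7×2 + 7×3 = 144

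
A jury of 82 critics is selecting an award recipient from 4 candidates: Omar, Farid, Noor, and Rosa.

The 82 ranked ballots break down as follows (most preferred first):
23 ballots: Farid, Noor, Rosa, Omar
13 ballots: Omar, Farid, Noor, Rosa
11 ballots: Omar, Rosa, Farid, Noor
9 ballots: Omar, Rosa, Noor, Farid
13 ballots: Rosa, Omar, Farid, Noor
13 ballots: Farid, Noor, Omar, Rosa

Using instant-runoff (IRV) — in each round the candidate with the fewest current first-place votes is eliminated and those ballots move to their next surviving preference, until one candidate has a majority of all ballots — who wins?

Round 1: Omar 33, Farid 36, Noor 0, Rosa 13. Noor eliminated.
Round 2: Omar 33, Farid 36, Rosa 13. Rosa eliminated.
Round 3: Omar 46, Farid 36. Omar has a majority (≥42).

Omar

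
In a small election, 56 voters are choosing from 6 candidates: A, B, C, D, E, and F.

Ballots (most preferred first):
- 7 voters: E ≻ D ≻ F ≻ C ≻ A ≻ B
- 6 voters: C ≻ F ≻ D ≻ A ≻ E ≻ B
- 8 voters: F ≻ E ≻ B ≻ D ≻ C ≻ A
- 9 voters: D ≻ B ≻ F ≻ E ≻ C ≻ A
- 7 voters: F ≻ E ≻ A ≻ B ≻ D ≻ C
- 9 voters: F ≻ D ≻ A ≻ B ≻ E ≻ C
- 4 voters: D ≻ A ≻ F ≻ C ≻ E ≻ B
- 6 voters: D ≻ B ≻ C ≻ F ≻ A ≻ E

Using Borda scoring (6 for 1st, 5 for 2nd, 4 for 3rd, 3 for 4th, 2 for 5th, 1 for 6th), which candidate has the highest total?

F

A: 7×2 + 6×3 + 8×1 + 9×1 + 7×4 + 9×4 + 4×5 + 6×2 = 145
B: 7×1 + 6×1 + 8×4 + 9×5 + 7×3 + 9×3 + 4×1 + 6×5 = 172
C: 7×3 + 6×6 + 8×2 + 9×2 + 7×1 + 9×1 + 4×3 + 6×4 = 143
D: 7×5 + 6×4 + 8×3 + 9×6 + 7×2 + 9×5 + 4×6 + 6×6 = 256
E: 7×6 + 6×2 + 8×5 + 9×3 + 7×5 + 9×2 + 4×2 + 6×1 = 188
F: 7×4 + 6×5 + 8×6 + 9×4 + 7×6 + 9×6 + 4×4 + 6×3 = 272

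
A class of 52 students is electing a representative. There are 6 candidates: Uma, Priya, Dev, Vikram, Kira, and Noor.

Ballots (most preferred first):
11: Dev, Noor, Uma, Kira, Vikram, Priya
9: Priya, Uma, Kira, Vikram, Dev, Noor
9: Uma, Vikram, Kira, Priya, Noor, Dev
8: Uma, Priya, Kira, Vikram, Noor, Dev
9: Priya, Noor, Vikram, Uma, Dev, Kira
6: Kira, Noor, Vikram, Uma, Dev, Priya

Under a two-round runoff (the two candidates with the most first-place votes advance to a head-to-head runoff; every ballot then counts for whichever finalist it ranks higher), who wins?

Uma

Round 1 first-place votes: Uma 17, Priya 18, Dev 11, Vikram 0, Kira 6, Noor 0. Priya and Uma advance.
Runoff: Priya is ranked above Uma on 18 ballots, Uma above Priya on 34.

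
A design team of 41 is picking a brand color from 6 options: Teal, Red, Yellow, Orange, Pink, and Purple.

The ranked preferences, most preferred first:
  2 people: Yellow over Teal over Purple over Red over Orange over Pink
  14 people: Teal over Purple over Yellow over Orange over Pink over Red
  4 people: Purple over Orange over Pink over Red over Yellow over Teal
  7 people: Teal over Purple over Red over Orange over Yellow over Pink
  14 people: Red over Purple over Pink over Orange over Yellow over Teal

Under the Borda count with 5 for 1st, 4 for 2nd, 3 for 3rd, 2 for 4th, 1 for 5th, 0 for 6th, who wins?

Teal: 2×4 + 14×5 + 4×0 + 7×5 + 14×0 = 113
Red: 2×2 + 14×0 + 4×2 + 7×3 + 14×5 = 103
Yellow: 2×5 + 14×3 + 4×1 + 7×1 + 14×1 = 77
Orange: 2×1 + 14×2 + 4×4 + 7×2 + 14×2 = 88
Pink: 2×0 + 14×1 + 4×3 + 7×0 + 14×3 = 68
Purple: 2×3 + 14×4 + 4×5 + 7×4 + 14×4 = 166

Purple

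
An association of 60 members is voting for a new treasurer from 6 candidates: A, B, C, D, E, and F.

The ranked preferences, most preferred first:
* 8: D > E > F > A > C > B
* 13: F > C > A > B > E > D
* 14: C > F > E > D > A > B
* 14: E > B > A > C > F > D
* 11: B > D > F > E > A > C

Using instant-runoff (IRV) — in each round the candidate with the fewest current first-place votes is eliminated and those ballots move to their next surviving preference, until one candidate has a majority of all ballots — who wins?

F

Round 1: A 0, B 11, C 14, D 8, E 14, F 13. A eliminated.
Round 2: B 11, C 14, D 8, E 14, F 13. D eliminated.
Round 3: B 11, C 14, E 22, F 13. B eliminated.
Round 4: C 14, E 22, F 24. C eliminated.
Round 5: E 22, F 38. F has a majority (≥31).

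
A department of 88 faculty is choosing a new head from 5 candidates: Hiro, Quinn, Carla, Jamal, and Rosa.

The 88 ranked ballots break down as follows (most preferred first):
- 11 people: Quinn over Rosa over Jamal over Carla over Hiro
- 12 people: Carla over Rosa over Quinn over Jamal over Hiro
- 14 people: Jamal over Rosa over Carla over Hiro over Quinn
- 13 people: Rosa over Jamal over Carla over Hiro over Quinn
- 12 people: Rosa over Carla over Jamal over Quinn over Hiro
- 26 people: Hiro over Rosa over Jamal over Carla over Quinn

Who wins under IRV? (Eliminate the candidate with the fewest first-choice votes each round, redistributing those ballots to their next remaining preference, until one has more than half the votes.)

Round 1: Hiro 26, Quinn 11, Carla 12, Jamal 14, Rosa 25. Quinn eliminated.
Round 2: Hiro 26, Carla 12, Jamal 14, Rosa 36. Carla eliminated.
Round 3: Hiro 26, Jamal 14, Rosa 48. Rosa has a majority (≥45).

Rosa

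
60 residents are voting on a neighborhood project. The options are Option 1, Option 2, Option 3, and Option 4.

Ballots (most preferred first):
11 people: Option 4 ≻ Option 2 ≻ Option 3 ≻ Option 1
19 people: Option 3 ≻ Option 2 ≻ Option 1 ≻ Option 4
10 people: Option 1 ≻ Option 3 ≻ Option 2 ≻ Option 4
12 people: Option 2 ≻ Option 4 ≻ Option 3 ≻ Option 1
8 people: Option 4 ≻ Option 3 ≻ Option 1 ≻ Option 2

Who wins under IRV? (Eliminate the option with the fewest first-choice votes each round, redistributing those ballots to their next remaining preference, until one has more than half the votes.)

Round 1: Option 1 10, Option 2 12, Option 3 19, Option 4 19. Option 1 eliminated.
Round 2: Option 2 12, Option 3 29, Option 4 19. Option 2 eliminated.
Round 3: Option 3 29, Option 4 31. Option 4 has a majority (≥31).

Option 4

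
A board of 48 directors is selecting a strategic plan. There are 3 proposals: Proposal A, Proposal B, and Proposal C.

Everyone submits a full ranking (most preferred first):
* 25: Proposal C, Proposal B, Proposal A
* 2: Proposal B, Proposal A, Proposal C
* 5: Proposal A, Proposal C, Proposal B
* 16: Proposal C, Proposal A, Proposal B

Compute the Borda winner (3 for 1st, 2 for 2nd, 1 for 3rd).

Proposal C

Proposal A: 25×1 + 2×2 + 5×3 + 16×2 = 76
Proposal B: 25×2 + 2×3 + 5×1 + 16×1 = 77
Proposal C: 25×3 + 2×1 + 5×2 + 16×3 = 135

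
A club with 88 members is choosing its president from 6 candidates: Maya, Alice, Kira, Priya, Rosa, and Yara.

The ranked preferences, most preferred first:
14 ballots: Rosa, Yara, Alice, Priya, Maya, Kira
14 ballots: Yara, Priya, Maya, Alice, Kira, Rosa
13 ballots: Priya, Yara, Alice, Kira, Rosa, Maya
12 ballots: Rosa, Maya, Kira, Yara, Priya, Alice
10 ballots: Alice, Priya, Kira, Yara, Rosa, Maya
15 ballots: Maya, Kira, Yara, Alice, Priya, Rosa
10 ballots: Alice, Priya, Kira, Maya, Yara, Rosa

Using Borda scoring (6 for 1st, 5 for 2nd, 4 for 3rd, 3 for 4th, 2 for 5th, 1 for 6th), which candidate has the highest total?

Maya: 14×2 + 14×4 + 13×1 + 12×5 + 10×1 + 15×6 + 10×3 = 287
Alice: 14×4 + 14×3 + 13×4 + 12×1 + 10×6 + 15×3 + 10×6 = 327
Kira: 14×1 + 14×2 + 13×3 + 12×4 + 10×4 + 15×5 + 10×4 = 284
Priya: 14×3 + 14×5 + 13×6 + 12×2 + 10×5 + 15×2 + 10×5 = 344
Rosa: 14×6 + 14×1 + 13×2 + 12×6 + 10×2 + 15×1 + 10×1 = 241
Yara: 14×5 + 14×6 + 13×5 + 12×3 + 10×3 + 15×4 + 10×2 = 365

Yara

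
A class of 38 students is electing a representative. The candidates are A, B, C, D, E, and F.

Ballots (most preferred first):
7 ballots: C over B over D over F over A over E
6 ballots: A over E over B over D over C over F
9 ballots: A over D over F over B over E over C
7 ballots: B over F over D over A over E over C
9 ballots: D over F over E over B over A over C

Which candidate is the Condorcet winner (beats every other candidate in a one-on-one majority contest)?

B

B vs A: 23–15
B vs C: 31–7
B vs D: 20–18
B vs E: 23–15
B vs F: 20–18
B beats every other candidate.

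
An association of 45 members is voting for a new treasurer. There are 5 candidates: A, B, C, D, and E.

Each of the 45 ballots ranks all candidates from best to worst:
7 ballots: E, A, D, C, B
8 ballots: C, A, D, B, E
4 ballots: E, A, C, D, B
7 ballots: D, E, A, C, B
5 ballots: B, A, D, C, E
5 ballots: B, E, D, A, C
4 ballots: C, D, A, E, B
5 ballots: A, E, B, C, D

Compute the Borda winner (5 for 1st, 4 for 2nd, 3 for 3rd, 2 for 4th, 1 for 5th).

A: 7×4 + 8×4 + 4×4 + 7×3 + 5×4 + 5×2 + 4×3 + 5×5 = 164
B: 7×1 + 8×2 + 4×1 + 7×1 + 5×5 + 5×5 + 4×1 + 5×3 = 103
C: 7×2 + 8×5 + 4×3 + 7×2 + 5×2 + 5×1 + 4×5 + 5×2 = 125
D: 7×3 + 8×3 + 4×2 + 7×5 + 5×3 + 5×3 + 4×4 + 5×1 = 139
E: 7×5 + 8×1 + 4×5 + 7×4 + 5×1 + 5×4 + 4×2 + 5×4 = 144

A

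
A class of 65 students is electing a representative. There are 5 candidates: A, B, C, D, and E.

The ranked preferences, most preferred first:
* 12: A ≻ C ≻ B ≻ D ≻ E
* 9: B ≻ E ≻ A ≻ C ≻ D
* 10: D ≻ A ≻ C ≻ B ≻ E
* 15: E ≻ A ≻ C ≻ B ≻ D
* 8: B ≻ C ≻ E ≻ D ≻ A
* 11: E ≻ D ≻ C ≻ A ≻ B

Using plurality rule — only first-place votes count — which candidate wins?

First-place votes: A 12, B 17, C 0, D 10, E 26.

E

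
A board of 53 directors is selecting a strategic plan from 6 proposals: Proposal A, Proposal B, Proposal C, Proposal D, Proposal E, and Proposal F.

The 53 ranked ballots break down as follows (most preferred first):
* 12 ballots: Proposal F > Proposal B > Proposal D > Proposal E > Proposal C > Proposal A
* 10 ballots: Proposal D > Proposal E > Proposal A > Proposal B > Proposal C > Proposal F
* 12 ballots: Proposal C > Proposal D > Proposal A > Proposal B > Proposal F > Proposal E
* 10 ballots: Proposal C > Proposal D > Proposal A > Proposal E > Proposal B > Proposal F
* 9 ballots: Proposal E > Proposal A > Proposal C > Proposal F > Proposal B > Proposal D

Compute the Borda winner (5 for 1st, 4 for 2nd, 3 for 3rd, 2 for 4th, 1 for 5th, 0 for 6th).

Proposal A: 12×0 + 10×3 + 12×3 + 10×3 + 9×4 = 132
Proposal B: 12×4 + 10×2 + 12×2 + 10×1 + 9×1 = 111
Proposal C: 12×1 + 10×1 + 12×5 + 10×5 + 9×3 = 159
Proposal D: 12×3 + 10×5 + 12×4 + 10×4 + 9×0 = 174
Proposal E: 12×2 + 10×4 + 12×0 + 10×2 + 9×5 = 129
Proposal F: 12×5 + 10×0 + 12×1 + 10×0 + 9×2 = 90

Proposal D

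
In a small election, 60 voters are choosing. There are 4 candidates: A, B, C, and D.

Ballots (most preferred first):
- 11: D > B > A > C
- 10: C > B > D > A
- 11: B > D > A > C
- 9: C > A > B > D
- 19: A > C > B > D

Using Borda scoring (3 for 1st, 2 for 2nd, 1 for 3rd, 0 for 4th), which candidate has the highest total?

A: 11×1 + 10×0 + 11×1 + 9×2 + 19×3 = 97
B: 11×2 + 10×2 + 11×3 + 9×1 + 19×1 = 103
C: 11×0 + 10×3 + 11×0 + 9×3 + 19×2 = 95
D: 11×3 + 10×1 + 11×2 + 9×0 + 19×0 = 65

B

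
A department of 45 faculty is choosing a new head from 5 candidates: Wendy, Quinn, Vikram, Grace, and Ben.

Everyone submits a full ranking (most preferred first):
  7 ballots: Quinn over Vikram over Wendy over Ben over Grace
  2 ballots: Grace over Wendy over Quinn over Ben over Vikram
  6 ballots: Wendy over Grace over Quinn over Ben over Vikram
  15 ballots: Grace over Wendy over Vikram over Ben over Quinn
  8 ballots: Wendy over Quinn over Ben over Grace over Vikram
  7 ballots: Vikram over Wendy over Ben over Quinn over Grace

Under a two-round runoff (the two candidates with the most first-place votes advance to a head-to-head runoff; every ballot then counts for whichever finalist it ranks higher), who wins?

Round 1 first-place votes: Wendy 14, Quinn 7, Vikram 7, Grace 17, Ben 0. Grace and Wendy advance.
Runoff: Grace is ranked above Wendy on 17 ballots, Wendy above Grace on 28.

Wendy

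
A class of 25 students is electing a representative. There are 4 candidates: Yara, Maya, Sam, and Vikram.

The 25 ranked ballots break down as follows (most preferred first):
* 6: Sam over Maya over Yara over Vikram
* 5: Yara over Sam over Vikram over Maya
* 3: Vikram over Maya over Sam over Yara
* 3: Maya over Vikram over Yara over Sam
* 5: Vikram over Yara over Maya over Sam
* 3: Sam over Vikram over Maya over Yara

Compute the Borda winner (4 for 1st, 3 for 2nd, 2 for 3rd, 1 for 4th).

Vikram

Yara: 6×2 + 5×4 + 3×1 + 3×2 + 5×3 + 3×1 = 59
Maya: 6×3 + 5×1 + 3×3 + 3×4 + 5×2 + 3×2 = 60
Sam: 6×4 + 5×3 + 3×2 + 3×1 + 5×1 + 3×4 = 65
Vikram: 6×1 + 5×2 + 3×4 + 3×3 + 5×4 + 3×3 = 66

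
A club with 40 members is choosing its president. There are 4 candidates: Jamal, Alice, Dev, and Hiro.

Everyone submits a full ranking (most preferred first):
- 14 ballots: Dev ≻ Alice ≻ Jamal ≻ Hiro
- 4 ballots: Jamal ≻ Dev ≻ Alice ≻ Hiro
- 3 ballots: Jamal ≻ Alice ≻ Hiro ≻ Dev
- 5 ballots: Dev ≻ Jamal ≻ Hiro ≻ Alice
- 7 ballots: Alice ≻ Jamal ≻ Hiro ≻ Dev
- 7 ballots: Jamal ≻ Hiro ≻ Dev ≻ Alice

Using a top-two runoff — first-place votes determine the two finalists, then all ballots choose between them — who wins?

Jamal

Round 1 first-place votes: Jamal 14, Alice 7, Dev 19, Hiro 0. Dev and Jamal advance.
Runoff: Dev is ranked above Jamal on 19 ballots, Jamal above Dev on 21.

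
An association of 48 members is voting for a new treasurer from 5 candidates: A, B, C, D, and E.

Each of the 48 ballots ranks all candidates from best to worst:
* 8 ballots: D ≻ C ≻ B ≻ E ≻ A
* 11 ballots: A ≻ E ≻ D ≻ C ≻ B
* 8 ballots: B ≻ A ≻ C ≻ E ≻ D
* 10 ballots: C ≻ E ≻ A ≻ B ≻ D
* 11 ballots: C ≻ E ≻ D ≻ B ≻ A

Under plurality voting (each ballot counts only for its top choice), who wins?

First-place votes: A 11, B 8, C 21, D 8, E 0.

C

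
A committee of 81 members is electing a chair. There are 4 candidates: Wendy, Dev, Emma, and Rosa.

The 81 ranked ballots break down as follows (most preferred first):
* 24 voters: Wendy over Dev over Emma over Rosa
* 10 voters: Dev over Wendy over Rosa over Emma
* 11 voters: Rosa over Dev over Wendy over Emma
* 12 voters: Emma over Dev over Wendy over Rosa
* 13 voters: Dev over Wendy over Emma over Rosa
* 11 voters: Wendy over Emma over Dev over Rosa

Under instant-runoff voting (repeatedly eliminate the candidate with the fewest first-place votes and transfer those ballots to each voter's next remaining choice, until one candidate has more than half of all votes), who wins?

Round 1: Wendy 35, Dev 23, Emma 12, Rosa 11. Rosa eliminated.
Round 2: Wendy 35, Dev 34, Emma 12. Emma eliminated.
Round 3: Wendy 35, Dev 46. Dev has a majority (≥41).

Dev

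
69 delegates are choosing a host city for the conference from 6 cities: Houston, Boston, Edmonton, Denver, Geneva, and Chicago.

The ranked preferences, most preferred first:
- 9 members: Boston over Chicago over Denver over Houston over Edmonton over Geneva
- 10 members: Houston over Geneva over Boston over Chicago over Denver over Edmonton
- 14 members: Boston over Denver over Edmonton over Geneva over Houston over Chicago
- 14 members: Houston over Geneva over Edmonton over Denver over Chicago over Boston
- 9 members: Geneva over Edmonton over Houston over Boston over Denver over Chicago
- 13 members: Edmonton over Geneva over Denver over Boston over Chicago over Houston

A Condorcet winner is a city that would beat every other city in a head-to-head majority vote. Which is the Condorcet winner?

Edmonton

Edmonton vs Houston: 36–33
Edmonton vs Boston: 36–33
Edmonton vs Denver: 36–33
Edmonton vs Geneva: 36–33
Edmonton vs Chicago: 50–19
Edmonton beats every other city.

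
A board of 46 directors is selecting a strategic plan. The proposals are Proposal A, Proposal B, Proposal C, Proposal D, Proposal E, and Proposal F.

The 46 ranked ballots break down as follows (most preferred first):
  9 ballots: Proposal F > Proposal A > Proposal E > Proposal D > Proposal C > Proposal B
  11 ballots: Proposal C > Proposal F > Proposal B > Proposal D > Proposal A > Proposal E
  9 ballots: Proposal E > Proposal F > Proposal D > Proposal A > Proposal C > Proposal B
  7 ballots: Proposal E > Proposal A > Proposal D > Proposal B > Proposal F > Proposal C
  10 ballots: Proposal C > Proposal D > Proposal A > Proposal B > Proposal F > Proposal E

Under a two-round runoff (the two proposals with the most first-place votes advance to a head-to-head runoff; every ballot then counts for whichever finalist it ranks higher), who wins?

Proposal E

Round 1 first-place votes: Proposal A 0, Proposal B 0, Proposal C 21, Proposal D 0, Proposal E 16, Proposal F 9. Proposal C and Proposal E advance.
Runoff: Proposal C is ranked above Proposal E on 21 ballots, Proposal E above Proposal C on 25.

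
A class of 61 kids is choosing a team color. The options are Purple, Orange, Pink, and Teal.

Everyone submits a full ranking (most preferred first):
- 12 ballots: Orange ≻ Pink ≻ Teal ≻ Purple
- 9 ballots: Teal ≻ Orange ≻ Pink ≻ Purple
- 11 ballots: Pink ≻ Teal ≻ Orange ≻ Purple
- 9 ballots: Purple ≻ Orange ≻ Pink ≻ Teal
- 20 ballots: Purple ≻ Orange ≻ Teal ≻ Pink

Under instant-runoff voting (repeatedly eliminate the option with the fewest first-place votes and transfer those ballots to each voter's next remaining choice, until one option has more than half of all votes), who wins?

Orange

Round 1: Purple 29, Orange 12, Pink 11, Teal 9. Teal eliminated.
Round 2: Purple 29, Orange 21, Pink 11. Pink eliminated.
Round 3: Purple 29, Orange 32. Orange has a majority (≥31).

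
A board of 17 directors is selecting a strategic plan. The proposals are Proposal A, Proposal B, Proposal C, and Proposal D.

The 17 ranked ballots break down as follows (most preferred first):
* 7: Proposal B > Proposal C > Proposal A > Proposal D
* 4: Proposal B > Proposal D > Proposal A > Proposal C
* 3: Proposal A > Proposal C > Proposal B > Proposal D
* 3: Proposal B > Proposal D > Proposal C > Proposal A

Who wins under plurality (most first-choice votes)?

First-place votes: Proposal A 3, Proposal B 14, Proposal C 0, Proposal D 0.

Proposal B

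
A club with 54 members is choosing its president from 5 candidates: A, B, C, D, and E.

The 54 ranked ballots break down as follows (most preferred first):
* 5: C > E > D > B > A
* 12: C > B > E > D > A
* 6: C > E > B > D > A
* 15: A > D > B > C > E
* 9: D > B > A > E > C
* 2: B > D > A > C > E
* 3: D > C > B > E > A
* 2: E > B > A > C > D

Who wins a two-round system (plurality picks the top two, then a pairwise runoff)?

Round 1 first-place votes: A 15, B 2, C 23, D 12, E 2. C and A advance.
Runoff: C is ranked above A on 26 ballots, A above C on 28.

A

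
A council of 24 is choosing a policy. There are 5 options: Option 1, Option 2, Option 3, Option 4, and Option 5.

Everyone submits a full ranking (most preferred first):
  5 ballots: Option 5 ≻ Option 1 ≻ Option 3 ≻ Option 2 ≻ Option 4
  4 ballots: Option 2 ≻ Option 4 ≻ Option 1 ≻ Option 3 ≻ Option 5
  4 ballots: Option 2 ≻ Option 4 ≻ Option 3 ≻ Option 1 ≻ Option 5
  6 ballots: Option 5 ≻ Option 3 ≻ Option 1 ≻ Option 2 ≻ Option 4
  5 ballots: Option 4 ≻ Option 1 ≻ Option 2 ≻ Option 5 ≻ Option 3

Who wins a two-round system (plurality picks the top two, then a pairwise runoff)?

Round 1 first-place votes: Option 1 0, Option 2 8, Option 3 0, Option 4 5, Option 5 11. Option 5 and Option 2 advance.
Runoff: Option 5 is ranked above Option 2 on 11 ballots, Option 2 above Option 5 on 13.

Option 2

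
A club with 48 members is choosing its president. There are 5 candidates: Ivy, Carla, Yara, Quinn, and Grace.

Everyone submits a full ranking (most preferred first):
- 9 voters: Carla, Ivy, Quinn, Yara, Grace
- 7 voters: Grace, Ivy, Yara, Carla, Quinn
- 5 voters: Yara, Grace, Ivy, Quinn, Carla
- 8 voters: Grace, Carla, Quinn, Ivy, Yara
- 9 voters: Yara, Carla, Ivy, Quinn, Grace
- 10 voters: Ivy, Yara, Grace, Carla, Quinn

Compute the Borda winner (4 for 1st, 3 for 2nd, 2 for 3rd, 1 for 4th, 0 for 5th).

Ivy

Ivy: 9×3 + 7×3 + 5×2 + 8×1 + 9×2 + 10×4 = 124
Carla: 9×4 + 7×1 + 5×0 + 8×3 + 9×3 + 10×1 = 104
Yara: 9×1 + 7×2 + 5×4 + 8×0 + 9×4 + 10×3 = 109
Quinn: 9×2 + 7×0 + 5×1 + 8×2 + 9×1 + 10×0 = 48
Grace: 9×0 + 7×4 + 5×3 + 8×4 + 9×0 + 10×2 = 95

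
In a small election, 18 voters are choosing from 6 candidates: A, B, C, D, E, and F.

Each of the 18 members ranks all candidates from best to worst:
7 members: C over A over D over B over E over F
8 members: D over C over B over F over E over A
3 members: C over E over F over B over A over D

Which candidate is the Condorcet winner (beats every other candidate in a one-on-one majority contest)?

C vs A: 18–0
C vs B: 18–0
C vs D: 10–8
C vs E: 18–0
C vs F: 18–0
C beats every other candidate.

C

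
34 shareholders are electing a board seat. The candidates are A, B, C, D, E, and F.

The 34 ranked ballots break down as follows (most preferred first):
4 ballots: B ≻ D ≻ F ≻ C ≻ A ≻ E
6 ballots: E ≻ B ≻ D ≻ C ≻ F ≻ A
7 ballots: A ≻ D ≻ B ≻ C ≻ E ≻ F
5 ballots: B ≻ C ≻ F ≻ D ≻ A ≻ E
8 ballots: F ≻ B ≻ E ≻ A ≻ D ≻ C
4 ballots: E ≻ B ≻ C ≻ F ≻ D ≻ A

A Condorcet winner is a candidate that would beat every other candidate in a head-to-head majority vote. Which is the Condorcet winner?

B

B vs A: 27–7
B vs C: 34–0
B vs D: 27–7
B vs E: 24–10
B vs F: 26–8
B beats every other candidate.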